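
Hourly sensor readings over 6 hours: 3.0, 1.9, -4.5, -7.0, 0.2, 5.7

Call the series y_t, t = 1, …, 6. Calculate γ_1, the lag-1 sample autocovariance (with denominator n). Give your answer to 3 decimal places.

4.547

Mean ȳ = (3.0 + 1.9 − 4.5 − 7.0 + 0.2 + 5.7)/6 = -0.1167
Deviations: 3.1167, 2.0167, -4.3833, -6.8833, 0.3167, 5.8167
Σ_{t=1}^{5}(y_t−ȳ)(y_{t+1}−ȳ) = 27.2797
γ_1 = 27.2797 / 6 = 4.547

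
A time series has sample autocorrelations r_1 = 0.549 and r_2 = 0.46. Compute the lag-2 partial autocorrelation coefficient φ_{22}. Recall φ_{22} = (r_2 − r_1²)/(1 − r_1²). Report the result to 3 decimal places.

0.227

φ_{22} = (r_2 − r_1²) / (1 − r_1²)
r_1² = (0.549)² = 0.301401
Numerator = 0.46 − 0.3014 = 0.1586; denominator = 1 − 0.3014 = 0.6986
φ_{22} = 0.1586 / 0.6986 = 0.227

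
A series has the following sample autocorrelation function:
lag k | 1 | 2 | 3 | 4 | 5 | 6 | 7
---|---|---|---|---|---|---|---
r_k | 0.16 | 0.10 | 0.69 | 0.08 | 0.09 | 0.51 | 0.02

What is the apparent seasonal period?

The largest autocorrelation is r_3 = 0.69, with a weaker echo at lag 6 (0.51); the remaining lags stay at or below 0.16.
The dominant spike at lag 3 indicates a seasonal period of 3.

3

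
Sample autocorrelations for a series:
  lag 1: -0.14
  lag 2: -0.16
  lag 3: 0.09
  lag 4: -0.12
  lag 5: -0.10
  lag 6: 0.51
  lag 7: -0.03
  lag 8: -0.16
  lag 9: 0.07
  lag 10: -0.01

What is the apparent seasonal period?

6

The largest autocorrelation is r_6 = 0.51; the remaining lags stay at or below 0.09.
The dominant spike at lag 6 indicates a seasonal period of 6.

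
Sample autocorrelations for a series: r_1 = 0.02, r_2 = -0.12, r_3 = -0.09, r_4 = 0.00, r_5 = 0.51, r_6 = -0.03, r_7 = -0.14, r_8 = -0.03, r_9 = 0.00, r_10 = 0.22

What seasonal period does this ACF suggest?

The largest autocorrelation is r_5 = 0.51, with a weaker echo at lag 10 (0.22); the remaining lags stay at or below 0.02.
The dominant spike at lag 5 indicates a seasonal period of 5.

5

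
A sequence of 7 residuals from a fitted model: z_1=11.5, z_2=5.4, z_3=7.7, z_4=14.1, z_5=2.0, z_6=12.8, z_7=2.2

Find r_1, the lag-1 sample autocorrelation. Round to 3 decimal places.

Mean z̄ = (11.5 + 5.4 + 7.7 + 14.1 + 2.0 + 12.8 + 2.2)/7 = 7.9571
Σ(z_t−z̄)(z_{t+1}−z̄) = (-9.0596) + (0.6576) + (-1.5796) + (-36.5939) + (-28.8496) + (-27.8810) = -103.3061
Denominator Σ(z_t−z̄)² = 148.9771
r_1 = -103.3061 / 148.9771 = -0.693

-0.693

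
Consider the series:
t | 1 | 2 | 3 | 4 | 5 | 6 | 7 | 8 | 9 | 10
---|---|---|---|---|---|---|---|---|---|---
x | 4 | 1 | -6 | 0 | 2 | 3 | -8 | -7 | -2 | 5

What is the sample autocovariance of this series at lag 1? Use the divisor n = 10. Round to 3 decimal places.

2.576

Mean x̄ = (4 + 1 − 6 + 0 + 2 + 3 − 8 − 7 − 2 + 5)/10 = -0.8000
Σ_{t=1}^{9}(x_t−x̄)(x_{t+1}−x̄) = 25.7600
γ_1 = 25.7600 / 10 = 2.576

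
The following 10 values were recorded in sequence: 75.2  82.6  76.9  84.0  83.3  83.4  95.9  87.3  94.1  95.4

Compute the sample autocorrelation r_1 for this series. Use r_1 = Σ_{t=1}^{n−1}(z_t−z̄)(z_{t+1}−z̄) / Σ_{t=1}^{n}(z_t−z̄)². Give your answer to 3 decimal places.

0.356

Mean z̄ = (75.2 + 82.6 + 76.9 + 84.0 + 83.3 + 83.4 + 95.9 + 87.3 + 94.1 + 95.4)/10 = 85.8100
Numerator Σ_{t=1}^{9}(z_t−z̄)(z_{t+1}−z̄) = 171.9489
Denominator Σ(z_t−z̄)² = 482.3690
r_1 = 171.9489 / 482.3690 = 0.356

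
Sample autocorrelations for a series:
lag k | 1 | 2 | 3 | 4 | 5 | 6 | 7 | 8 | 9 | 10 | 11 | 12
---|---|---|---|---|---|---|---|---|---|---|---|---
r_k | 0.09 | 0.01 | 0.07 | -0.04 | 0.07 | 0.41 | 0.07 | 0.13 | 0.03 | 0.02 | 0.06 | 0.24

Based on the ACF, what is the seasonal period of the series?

The largest autocorrelation is r_6 = 0.41, with a weaker echo at lag 12 (0.24); the remaining lags stay at or below 0.13.
The dominant spike at lag 6 indicates a seasonal period of 6.

6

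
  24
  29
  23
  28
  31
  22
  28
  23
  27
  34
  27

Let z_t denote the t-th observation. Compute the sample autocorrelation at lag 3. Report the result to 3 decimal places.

0.122

Mean z̄ = (24 + 29 + 23 + 28 + 31 + 22 + 28 + 23 + 27 + 34 + 27)/11 = 26.9091
Numerator Σ_{t=1}^{8}(z_t−z̄)(z_{t+3}−z̄) = 16.7025
Denominator Σ(z_t−z̄)² = 136.9091
r_3 = 16.7025 / 136.9091 = 0.122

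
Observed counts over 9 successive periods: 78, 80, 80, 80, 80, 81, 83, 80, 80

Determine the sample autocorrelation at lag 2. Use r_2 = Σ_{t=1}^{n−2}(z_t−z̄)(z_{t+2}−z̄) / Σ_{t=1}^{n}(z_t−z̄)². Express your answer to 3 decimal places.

Mean z̄ = (78 + 80 + 80 + 80 + 80 + 81 + 83 + 80 + 80)/9 = 80.2222
Numerator Σ_{t=1}^{7}(z_t−z̄)(z_{t+2}−z̄) = -0.9877
Denominator Σ(z_t−z̄)² = 13.5556
r_2 = -0.9877 / 13.5556 = -0.073

-0.073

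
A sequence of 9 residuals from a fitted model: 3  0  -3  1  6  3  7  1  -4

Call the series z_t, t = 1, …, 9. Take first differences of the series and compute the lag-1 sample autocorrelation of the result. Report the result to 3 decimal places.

-0.028

First differences Δz: -3, -3, 4, 5, -3, 4, -6, -5
Mean of differences = -0.8750
Numerator Σ(Δz_t−Δz̄)(Δz_{t+1}−Δz̄) = -3.8906
Denominator Σ(Δz_t−Δz̄)² = 138.8750
r_1(Δz) = -3.8906 / 138.8750 = -0.028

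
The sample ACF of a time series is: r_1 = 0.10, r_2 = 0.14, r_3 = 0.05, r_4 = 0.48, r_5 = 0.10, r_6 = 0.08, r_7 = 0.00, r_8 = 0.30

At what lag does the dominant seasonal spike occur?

4

The largest autocorrelation is r_4 = 0.48, with a weaker echo at lag 8 (0.30); the remaining lags stay at or below 0.14.
The dominant spike at lag 4 indicates a seasonal period of 4.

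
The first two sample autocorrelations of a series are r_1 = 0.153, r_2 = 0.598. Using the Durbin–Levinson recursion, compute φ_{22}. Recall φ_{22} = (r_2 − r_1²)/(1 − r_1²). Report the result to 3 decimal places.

φ_{22} = (r_2 − r_1²) / (1 − r_1²)
r_1² = (0.153)² = 0.023409
Numerator = 0.598 − 0.0234 = 0.5746; denominator = 1 − 0.0234 = 0.9766
φ_{22} = 0.5746 / 0.9766 = 0.588

0.588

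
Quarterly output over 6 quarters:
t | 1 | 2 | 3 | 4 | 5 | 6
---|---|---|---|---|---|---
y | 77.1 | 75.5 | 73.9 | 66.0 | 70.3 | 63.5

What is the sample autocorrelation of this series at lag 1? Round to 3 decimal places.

0.235

Mean ȳ = (77.1 + 75.5 + 73.9 + 66.0 + 70.3 + 63.5)/6 = 71.0500
Numerator Σ_{t=1}^{5}(y_t−ȳ)(y_{t+1}−ȳ) = 34.6625
Denominator Σ(y_t−ȳ)² = 147.5950
r_1 = 34.6625 / 147.5950 = 0.235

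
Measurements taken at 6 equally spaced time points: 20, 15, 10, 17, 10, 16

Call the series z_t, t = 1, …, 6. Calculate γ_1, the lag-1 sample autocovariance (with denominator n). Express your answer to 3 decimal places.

-4.630

Mean z̄ = (20 + 15 + 10 + 17 + 10 + 16)/6 = 14.6667
Σ_{t=1}^{5}(z_t−z̄)(z_{t+1}−z̄) = -27.7778
γ_1 = -27.7778 / 6 = -4.630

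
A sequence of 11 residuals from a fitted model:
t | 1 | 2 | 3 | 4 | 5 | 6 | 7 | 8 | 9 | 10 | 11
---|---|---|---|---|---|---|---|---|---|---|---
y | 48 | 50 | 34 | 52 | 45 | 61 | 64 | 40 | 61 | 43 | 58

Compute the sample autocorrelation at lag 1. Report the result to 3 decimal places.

Mean ȳ = (48 + 50 + 34 + 52 + 45 + 61 + 64 + 40 + 61 + 43 + 58)/11 = 50.5455
Numerator Σ_{t=1}^{10}(y_t−ȳ)(y_{t+1}−ȳ) = -326.2975
Denominator Σ(y_t−ȳ)² = 936.7273
r_1 = -326.2975 / 936.7273 = -0.348

-0.348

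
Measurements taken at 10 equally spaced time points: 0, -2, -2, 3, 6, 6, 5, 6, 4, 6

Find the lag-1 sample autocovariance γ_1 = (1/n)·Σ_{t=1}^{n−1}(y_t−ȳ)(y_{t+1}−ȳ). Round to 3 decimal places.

6.656

Mean ȳ = (0 − 2 − 2 + 3 + 6 + 6 + 5 + 6 + 4 + 6)/10 = 3.2000
Σ_{t=1}^{9}(y_t−ȳ)(y_{t+1}−ȳ) = 66.5600
γ_1 = 66.5600 / 10 = 6.656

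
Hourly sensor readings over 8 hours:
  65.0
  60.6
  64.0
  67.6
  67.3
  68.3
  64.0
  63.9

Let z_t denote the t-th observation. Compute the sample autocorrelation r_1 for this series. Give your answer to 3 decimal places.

0.286

Mean z̄ = (65.0 + 60.6 + 64.0 + 67.6 + 67.3 + 68.3 + 64.0 + 63.9)/8 = 65.0875
Deviations from mean: -0.0875, -4.4875, -1.0875, 2.5125, 2.2125, 3.2125, -1.0875, -1.1875
Numerator Σ_{t=1}^{7}(z_t−z̄)(z_{t+1}−z̄) = 13.0048
Denominator Σ(z_t−z̄)² = 45.4488
r_1 = 13.0048 / 45.4488 = 0.286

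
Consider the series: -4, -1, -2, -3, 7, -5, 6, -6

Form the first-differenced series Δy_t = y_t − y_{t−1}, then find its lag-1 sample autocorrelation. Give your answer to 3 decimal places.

-0.759

First differences Δy: 3, -1, -1, 10, -12, 11, -12
Mean of differences = -0.2857
Numerator Σ(Δy_t−Δȳ)(Δy_{t+1}−Δȳ) = -394.0816
Denominator Σ(Δy_t−Δȳ)² = 519.4286
r_1(Δy) = -394.0816 / 519.4286 = -0.759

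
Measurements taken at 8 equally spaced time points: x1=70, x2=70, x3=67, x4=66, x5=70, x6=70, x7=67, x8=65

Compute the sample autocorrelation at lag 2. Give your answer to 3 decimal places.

Mean x̄ = (70 + 70 + 67 + 66 + 70 + 70 + 67 + 65)/8 = 68.1250
Deviations from mean: 1.8750, 1.8750, -1.1250, -2.1250, 1.8750, 1.8750, -1.1250, -3.1250
Numerator Σ_{t=1}^{6}(x_t−x̄)(x_{t+2}−x̄) = -20.1563
Denominator Σ(x_t−x̄)² = 30.8750
r_2 = -20.1563 / 30.8750 = -0.653

-0.653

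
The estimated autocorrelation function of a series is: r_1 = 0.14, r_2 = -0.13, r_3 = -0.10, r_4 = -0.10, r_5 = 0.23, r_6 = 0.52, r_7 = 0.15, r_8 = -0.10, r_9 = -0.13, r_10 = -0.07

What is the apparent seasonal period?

The largest autocorrelation is r_6 = 0.52; the remaining lags stay at or below 0.23.
The dominant spike at lag 6 indicates a seasonal period of 6.

6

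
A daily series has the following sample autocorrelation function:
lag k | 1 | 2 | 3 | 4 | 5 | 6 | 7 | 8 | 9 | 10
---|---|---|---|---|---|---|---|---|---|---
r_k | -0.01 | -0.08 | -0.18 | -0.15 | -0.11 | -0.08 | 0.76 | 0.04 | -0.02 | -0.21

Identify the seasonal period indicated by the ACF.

The largest autocorrelation is r_7 = 0.76; the remaining lags stay at or below 0.04.
The dominant spike at lag 7 indicates a seasonal period of 7.

7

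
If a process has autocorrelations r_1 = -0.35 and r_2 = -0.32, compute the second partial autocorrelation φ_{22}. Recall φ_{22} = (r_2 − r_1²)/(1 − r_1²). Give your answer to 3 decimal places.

φ_{22} = (r_2 − r_1²) / (1 − r_1²)
r_1² = (-0.35)² = 0.1225
Numerator = -0.32 − 0.1225 = -0.4425; denominator = 1 − 0.1225 = 0.8775
φ_{22} = -0.4425 / 0.8775 = -0.504

-0.504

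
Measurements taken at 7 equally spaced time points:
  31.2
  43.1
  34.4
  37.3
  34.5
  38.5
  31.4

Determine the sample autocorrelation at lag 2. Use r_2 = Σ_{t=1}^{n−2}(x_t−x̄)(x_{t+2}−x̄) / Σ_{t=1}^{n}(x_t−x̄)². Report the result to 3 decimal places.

0.271

Mean x̄ = (31.2 + 43.1 + 34.4 + 37.3 + 34.5 + 38.5 + 31.4)/7 = 35.7714
Deviations from mean: -4.5714, 7.3286, -1.3714, 1.5286, -1.2714, 2.7286, -4.3714
Σ(x_t−x̄)(x_{t+2}−x̄) = (6.2694) + (11.2022) + (1.7437) + (4.1708) + (5.5580) = 28.9441
Denominator Σ(x_t−x̄)² = 106.9943
r_2 = 28.9441 / 106.9943 = 0.271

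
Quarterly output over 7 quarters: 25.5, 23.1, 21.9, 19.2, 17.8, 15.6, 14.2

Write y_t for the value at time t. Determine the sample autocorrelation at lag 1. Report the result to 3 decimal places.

Mean ȳ = (25.5 + 23.1 + 21.9 + 19.2 + 17.8 + 15.6 + 14.2)/7 = 19.6143
Deviations from mean: 5.8857, 3.4857, 2.2857, -0.4143, -1.8143, -4.0143, -5.4143
Σ(y_t−ȳ)(y_{t+1}−ȳ) = (20.5159) + (7.9673) + (-0.9469) + (0.7516) + (7.2831) + (21.7345) = 57.3055
Denominator Σ(y_t−ȳ)² = 100.9086
r_1 = 57.3055 / 100.9086 = 0.568

0.568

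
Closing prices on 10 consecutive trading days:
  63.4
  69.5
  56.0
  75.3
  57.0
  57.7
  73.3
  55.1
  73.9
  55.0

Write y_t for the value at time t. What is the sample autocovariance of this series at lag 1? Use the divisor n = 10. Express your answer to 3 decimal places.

Mean ȳ = (63.4 + 69.5 + 56.0 + 75.3 + 57.0 + 57.7 + 73.3 + 55.1 + 73.9 + 55.0)/10 = 63.6200
Σ_{t=1}^{9}(y_t−ȳ)(y_{t+1}−ȳ) = -489.2104
γ_1 = -489.2104 / 10 = -48.921

-48.921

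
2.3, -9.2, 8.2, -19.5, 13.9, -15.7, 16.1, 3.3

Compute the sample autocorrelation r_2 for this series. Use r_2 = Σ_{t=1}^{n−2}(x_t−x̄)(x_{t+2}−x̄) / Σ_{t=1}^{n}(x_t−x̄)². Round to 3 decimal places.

0.633

Mean x̄ = (2.3 − 9.2 + 8.2 − 19.5 + 13.9 − 15.7 + 16.1 + 3.3)/8 = -0.0750
Numerator Σ_{t=1}^{6}(x_t−x̄)(x_{t+2}−x̄) = 789.3763
Denominator Σ(x_t−x̄)² = 1247.1750
r_2 = 789.3763 / 1247.1750 = 0.633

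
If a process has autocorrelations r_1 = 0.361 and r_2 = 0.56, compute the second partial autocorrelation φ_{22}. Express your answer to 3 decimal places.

φ_{22} = (r_2 − r_1²) / (1 − r_1²)
r_1² = (0.361)² = 0.130321
Numerator = 0.56 − 0.1303 = 0.4297; denominator = 1 − 0.1303 = 0.8697
φ_{22} = 0.4297 / 0.8697 = 0.494

0.494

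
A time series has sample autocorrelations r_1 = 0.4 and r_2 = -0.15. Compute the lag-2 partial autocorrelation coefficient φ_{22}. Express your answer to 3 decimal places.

φ_{22} = (r_2 − r_1²) / (1 − r_1²)
r_1² = (0.4)² = 0.16
Numerator = -0.15 − 0.1600 = -0.3100; denominator = 1 − 0.1600 = 0.8400
φ_{22} = -0.3100 / 0.8400 = -0.369

-0.369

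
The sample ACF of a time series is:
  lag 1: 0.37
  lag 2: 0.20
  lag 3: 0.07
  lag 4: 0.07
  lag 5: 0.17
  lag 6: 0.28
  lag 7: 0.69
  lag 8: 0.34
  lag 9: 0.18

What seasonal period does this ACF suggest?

The largest autocorrelation is r_7 = 0.69; the remaining lags stay at or below 0.37. The elevated value at lag 1 (0.37), dropping to 0.20 at lag 2, reflects decaying short-term dependence rather than seasonality.
The dominant spike at lag 7 indicates a seasonal period of 7.

7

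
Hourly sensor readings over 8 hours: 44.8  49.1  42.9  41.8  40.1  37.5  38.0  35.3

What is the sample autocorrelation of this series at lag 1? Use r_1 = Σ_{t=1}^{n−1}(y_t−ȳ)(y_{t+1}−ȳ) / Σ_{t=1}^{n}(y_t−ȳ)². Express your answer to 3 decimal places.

0.556

Mean ȳ = (44.8 + 49.1 + 42.9 + 41.8 + 40.1 + 37.5 + 38.0 + 35.3)/8 = 41.1875
Numerator Σ_{t=1}^{7}(y_t−ȳ)(y_{t+1}−ȳ) = 77.0473
Denominator Σ(y_t−ȳ)² = 138.5688
r_1 = 77.0473 / 138.5688 = 0.556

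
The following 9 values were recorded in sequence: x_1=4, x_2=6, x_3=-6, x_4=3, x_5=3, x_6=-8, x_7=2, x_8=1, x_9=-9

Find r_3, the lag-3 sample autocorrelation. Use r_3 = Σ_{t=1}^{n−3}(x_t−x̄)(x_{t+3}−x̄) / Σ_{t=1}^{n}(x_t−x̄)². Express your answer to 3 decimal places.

0.620

Mean x̄ = (4 + 6 − 6 + 3 + 3 − 8 + 2 + 1 − 9)/9 = -0.4444
Numerator Σ_{t=1}^{6}(x_t−x̄)(x_{t+3}−x̄) = 157.5185
Denominator Σ(x_t−x̄)² = 254.2222
r_3 = 157.5185 / 254.2222 = 0.620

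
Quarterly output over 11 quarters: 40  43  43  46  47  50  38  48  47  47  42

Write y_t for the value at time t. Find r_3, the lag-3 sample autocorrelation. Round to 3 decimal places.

Mean ȳ = (40 + 43 + 43 + 46 + 47 + 50 + 38 + 48 + 47 + 47 + 42)/11 = 44.6364
Numerator Σ_{t=1}^{8}(y_t−ȳ)(y_{t+3}−ȳ) = -31.9421
Denominator Σ(y_t−ȳ)² = 136.5455
r_3 = -31.9421 / 136.5455 = -0.234

-0.234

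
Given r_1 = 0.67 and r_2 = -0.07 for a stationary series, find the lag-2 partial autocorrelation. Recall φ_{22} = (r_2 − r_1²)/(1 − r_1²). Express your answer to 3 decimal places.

-0.942

φ_{22} = (r_2 − r_1²) / (1 − r_1²)
r_1² = (0.67)² = 0.4489
Numerator = -0.07 − 0.4489 = -0.5189; denominator = 1 − 0.4489 = 0.5511
φ_{22} = -0.5189 / 0.5511 = -0.942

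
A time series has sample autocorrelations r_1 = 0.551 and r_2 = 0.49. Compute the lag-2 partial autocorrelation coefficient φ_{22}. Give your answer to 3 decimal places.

φ_{22} = (r_2 − r_1²) / (1 − r_1²)
r_1² = (0.551)² = 0.303601
Numerator = 0.49 − 0.3036 = 0.1864; denominator = 1 − 0.3036 = 0.6964
φ_{22} = 0.1864 / 0.6964 = 0.268

0.268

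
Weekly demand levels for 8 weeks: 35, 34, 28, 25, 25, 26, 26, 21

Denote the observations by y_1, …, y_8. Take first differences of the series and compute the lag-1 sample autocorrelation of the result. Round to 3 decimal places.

First differences Δy: -1, -6, -3, 0, 1, 0, -5
Mean of differences = -2.0000
Numerator Σ(Δy_t−Δȳ)(Δy_{t+1}−Δȳ) = 4.0000
Denominator Σ(Δy_t−Δȳ)² = 44.0000
r_1(Δy) = 4.0000 / 44.0000 = 0.091

0.091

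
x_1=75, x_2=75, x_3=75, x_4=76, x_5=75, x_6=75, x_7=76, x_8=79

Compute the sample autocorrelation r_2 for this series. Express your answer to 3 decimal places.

-0.139

Mean x̄ = (75 + 75 + 75 + 76 + 75 + 75 + 76 + 79)/8 = 75.7500
Deviations from mean: -0.7500, -0.7500, -0.7500, 0.2500, -0.7500, -0.7500, 0.2500, 3.2500
Σ(x_t−x̄)(x_{t+2}−x̄) = (0.5625) + (-0.1875) + (0.5625) + (-0.1875) + (-0.1875) + (-2.4375) = -1.8750
Denominator Σ(x_t−x̄)² = 13.5000
r_2 = -1.8750 / 13.5000 = -0.139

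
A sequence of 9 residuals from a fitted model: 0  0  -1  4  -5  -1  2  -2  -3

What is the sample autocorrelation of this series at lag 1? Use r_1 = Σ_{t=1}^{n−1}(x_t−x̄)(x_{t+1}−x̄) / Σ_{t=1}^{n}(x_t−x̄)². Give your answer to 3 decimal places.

-0.383

Mean x̄ = (0 + 0 − 1 + 4 − 5 − 1 + 2 − 2 − 3)/9 = -0.6667
Numerator Σ_{t=1}^{8}(x_t−x̄)(x_{t+1}−x̄) = -21.4444
Denominator Σ(x_t−x̄)² = 56.0000
r_1 = -21.4444 / 56.0000 = -0.383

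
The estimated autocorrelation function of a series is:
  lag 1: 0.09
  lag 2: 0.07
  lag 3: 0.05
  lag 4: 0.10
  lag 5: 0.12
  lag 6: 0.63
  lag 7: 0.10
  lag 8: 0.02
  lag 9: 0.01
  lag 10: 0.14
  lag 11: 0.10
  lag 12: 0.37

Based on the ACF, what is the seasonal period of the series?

6

The largest autocorrelation is r_6 = 0.63, with a weaker echo at lag 12 (0.37); the remaining lags stay at or below 0.14.
The dominant spike at lag 6 indicates a seasonal period of 6.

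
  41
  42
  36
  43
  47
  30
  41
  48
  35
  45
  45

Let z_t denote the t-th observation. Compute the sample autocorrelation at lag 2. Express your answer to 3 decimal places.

-0.401

Mean z̄ = (41 + 42 + 36 + 43 + 47 + 30 + 41 + 48 + 35 + 45 + 45)/11 = 41.1818
Numerator Σ_{t=1}^{9}(z_t−z̄)(z_{t+2}−z̄) = -121.7934
Denominator Σ(z_t−z̄)² = 303.6364
r_2 = -121.7934 / 303.6364 = -0.401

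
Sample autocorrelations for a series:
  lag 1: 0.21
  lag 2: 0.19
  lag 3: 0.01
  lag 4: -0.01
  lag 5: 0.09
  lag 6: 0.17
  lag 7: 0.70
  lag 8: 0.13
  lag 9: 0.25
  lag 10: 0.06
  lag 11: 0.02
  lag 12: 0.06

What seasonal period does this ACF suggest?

7

The largest autocorrelation is r_7 = 0.70; the remaining lags stay at or below 0.25. The elevated value at lag 1 (0.21), dropping to 0.19 at lag 2, reflects decaying short-term dependence rather than seasonality.
The dominant spike at lag 7 indicates a seasonal period of 7.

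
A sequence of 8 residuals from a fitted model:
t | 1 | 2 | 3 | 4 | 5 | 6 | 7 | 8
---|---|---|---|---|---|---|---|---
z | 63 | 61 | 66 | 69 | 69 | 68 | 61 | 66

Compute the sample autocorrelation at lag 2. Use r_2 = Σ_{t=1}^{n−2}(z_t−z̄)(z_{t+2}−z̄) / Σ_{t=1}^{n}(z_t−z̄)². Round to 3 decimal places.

Mean z̄ = (63 + 61 + 66 + 69 + 69 + 68 + 61 + 66)/8 = 65.3750
Deviations from mean: -2.3750, -4.3750, 0.6250, 3.6250, 3.6250, 2.6250, -4.3750, 0.6250
Σ(z_t−z̄)(z_{t+2}−z̄) = (-1.4844) + (-15.8594) + (2.2656) + (9.5156) + (-15.8594) + (1.6406) = -19.7813
Denominator Σ(z_t−z̄)² = 77.8750
r_2 = -19.7813 / 77.8750 = -0.254

-0.254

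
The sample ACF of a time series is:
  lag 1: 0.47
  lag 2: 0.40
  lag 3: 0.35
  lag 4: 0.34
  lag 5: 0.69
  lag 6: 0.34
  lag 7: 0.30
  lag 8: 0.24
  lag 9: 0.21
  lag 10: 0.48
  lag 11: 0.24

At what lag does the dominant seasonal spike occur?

5

The largest autocorrelation is r_5 = 0.69, with a weaker echo at lag 10 (0.48); the remaining lags stay at or below 0.47. The elevated value at lag 1 (0.47), dropping to 0.40 at lag 2, reflects decaying short-term dependence rather than seasonality.
The dominant spike at lag 5 indicates a seasonal period of 5.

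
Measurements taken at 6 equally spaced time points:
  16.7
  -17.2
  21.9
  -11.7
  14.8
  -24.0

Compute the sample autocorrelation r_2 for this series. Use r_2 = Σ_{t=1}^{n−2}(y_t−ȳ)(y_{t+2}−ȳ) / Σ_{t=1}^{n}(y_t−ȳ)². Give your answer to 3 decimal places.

Mean ȳ = (16.7 − 17.2 + 21.9 − 11.7 + 14.8 − 24.0)/6 = 0.0833
Deviations from mean: 16.6167, -17.2833, 21.8167, -11.7833, 14.7167, -24.0833
Σ(y_t−ȳ)(y_{t+2}−ȳ) = (362.5203) + (203.6553) + (321.0686) + (283.7819) = 1171.0261
Denominator Σ(y_t−ȳ)² = 1986.2283
r_2 = 1171.0261 / 1986.2283 = 0.590

0.590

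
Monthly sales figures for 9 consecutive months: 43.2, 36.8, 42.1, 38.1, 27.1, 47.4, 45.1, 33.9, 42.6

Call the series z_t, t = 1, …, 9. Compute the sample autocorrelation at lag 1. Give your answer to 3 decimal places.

Mean z̄ = (43.2 + 36.8 + 42.1 + 38.1 + 27.1 + 47.4 + 45.1 + 33.9 + 42.6)/9 = 39.5889
Numerator Σ_{t=1}^{8}(z_t−z̄)(z_{t+1}−z̄) = -105.2046
Denominator Σ(z_t−z̄)² = 318.1289
r_1 = -105.2046 / 318.1289 = -0.331

-0.331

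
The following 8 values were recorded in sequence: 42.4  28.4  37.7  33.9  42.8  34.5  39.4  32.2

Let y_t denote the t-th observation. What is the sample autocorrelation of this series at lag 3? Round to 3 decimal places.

-0.575

Mean ȳ = (42.4 + 28.4 + 37.7 + 33.9 + 42.8 + 34.5 + 39.4 + 32.2)/8 = 36.4125
Σ(y_t−ȳ)(y_{t+3}−ȳ) = (-15.0436) + (-51.1798) + (-2.4623) + (-7.5061) + (-26.9073) = -103.0992
Denominator Σ(y_t−ȳ)² = 179.1488
r_3 = -103.0992 / 179.1488 = -0.575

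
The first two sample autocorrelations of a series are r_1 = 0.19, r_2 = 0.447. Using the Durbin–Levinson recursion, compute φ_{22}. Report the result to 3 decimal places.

0.426

φ_{22} = (r_2 − r_1²) / (1 − r_1²)
r_1² = (0.19)² = 0.0361
Numerator = 0.447 − 0.0361 = 0.4109; denominator = 1 − 0.0361 = 0.9639
φ_{22} = 0.4109 / 0.9639 = 0.426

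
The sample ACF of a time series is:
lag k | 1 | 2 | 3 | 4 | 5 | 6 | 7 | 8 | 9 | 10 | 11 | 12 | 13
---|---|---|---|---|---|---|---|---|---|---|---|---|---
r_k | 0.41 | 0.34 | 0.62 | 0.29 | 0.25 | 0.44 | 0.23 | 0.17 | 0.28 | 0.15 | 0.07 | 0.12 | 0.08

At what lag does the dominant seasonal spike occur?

3

The largest autocorrelation is r_3 = 0.62, with a weaker echo at lag 6 (0.44); the remaining lags stay at or below 0.41. The elevated value at lag 1 (0.41), dropping to 0.34 at lag 2, reflects decaying short-term dependence rather than seasonality.
The dominant spike at lag 3 indicates a seasonal period of 3.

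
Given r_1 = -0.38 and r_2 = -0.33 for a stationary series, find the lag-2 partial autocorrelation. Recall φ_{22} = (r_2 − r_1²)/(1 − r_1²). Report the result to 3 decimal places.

-0.554

φ_{22} = (r_2 − r_1²) / (1 − r_1²)
r_1² = (-0.38)² = 0.1444
Numerator = -0.33 − 0.1444 = -0.4744; denominator = 1 − 0.1444 = 0.8556
φ_{22} = -0.4744 / 0.8556 = -0.554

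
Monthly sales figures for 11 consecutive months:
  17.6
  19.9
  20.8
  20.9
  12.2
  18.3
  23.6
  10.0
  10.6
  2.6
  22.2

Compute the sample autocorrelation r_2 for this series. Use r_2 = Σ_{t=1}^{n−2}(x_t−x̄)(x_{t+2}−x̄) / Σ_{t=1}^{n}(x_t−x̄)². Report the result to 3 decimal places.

Mean x̄ = (17.6 + 19.9 + 20.8 + 20.9 + 12.2 + 18.3 + 23.6 + 10.0 + 10.6 + 2.6 + 22.2)/11 = 16.2455
Numerator Σ_{t=1}^{9}(x_t−x̄)(x_{t+2}−x̄) = -18.1805
Denominator Σ(x_t−x̄)² = 424.8073
r_2 = -18.1805 / 424.8073 = -0.043

-0.043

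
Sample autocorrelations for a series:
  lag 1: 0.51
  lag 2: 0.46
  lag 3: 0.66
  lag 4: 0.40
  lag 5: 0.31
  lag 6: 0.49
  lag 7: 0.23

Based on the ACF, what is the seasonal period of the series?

The largest autocorrelation is r_3 = 0.66; the remaining lags stay at or below 0.51. The elevated value at lag 1 (0.51), dropping to 0.46 at lag 2, reflects decaying short-term dependence rather than seasonality.
The dominant spike at lag 3 indicates a seasonal period of 3.

3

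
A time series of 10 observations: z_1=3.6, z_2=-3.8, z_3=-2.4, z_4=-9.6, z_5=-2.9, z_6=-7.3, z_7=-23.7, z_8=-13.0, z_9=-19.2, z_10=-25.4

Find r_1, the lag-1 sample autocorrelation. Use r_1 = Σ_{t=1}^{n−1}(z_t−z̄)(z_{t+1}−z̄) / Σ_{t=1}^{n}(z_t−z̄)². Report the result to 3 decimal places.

Mean z̄ = (3.6 − 3.8 − 2.4 − 9.6 − 2.9 − 7.3 − 23.7 − 13.0 − 19.2 − 25.4)/10 = -10.3700
Numerator Σ_{t=1}^{9}(z_t−z̄)(z_{t+1}−z̄) = 329.0401
Denominator Σ(z_t−z̄)² = 856.1410
r_1 = 329.0401 / 856.1410 = 0.384

0.384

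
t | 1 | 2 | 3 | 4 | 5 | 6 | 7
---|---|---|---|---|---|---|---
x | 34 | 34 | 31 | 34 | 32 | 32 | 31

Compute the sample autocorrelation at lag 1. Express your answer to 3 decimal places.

-0.174

Mean x̄ = (34 + 34 + 31 + 34 + 32 + 32 + 31)/7 = 32.5714
Deviations from mean: 1.4286, 1.4286, -1.5714, 1.4286, -0.5714, -0.5714, -1.5714
Numerator Σ_{t=1}^{6}(x_t−x̄)(x_{t+1}−x̄) = -2.0408
Denominator Σ(x_t−x̄)² = 11.7143
r_1 = -2.0408 / 11.7143 = -0.174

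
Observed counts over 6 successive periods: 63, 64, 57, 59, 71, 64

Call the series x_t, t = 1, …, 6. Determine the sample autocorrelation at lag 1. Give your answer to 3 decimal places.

Mean x̄ = (63 + 64 + 57 + 59 + 71 + 64)/6 = 63.0000
Deviations from mean: 0.0000, 1.0000, -6.0000, -4.0000, 8.0000, 1.0000
Numerator Σ_{t=1}^{5}(x_t−x̄)(x_{t+1}−x̄) = -6.0000
Denominator Σ(x_t−x̄)² = 118.0000
r_1 = -6.0000 / 118.0000 = -0.051

-0.051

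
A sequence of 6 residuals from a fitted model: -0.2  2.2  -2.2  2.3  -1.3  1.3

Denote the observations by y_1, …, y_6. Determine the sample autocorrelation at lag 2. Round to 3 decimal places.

Mean ȳ = (-0.2 + 2.2 − 2.2 + 2.3 − 1.3 + 1.3)/6 = 0.3500
Deviations from mean: -0.5500, 1.8500, -2.5500, 1.9500, -1.6500, 0.9500
Numerator Σ_{t=1}^{4}(y_t−ȳ)(y_{t+2}−ȳ) = 11.0700
Denominator Σ(y_t−ȳ)² = 17.6550
r_2 = 11.0700 / 17.6550 = 0.627

0.627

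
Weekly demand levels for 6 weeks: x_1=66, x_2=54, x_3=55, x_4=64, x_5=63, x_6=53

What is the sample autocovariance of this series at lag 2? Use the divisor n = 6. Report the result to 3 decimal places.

-16.537

Mean x̄ = (66 + 54 + 55 + 64 + 63 + 53)/6 = 59.1667
Σ_{t=1}^{4}(x_t−x̄)(x_{t+2}−x̄) = -99.2222
γ_2 = -99.2222 / 6 = -16.537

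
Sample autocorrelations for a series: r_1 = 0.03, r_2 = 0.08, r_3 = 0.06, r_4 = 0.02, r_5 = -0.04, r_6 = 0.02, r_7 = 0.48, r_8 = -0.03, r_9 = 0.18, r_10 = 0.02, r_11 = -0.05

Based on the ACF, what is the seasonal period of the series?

The largest autocorrelation is r_7 = 0.48; the remaining lags stay at or below 0.18.
The dominant spike at lag 7 indicates a seasonal period of 7.

7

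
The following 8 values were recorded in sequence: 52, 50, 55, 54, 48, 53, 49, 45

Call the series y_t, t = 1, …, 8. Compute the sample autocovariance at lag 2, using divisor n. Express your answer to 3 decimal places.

Mean ȳ = (52 + 50 + 55 + 54 + 48 + 53 + 49 + 45)/8 = 50.7500
Σ_{t=1}^{6}(y_t−ȳ)(y_{t+2}−ȳ) = -9.6250
γ_2 = -9.6250 / 8 = -1.203

-1.203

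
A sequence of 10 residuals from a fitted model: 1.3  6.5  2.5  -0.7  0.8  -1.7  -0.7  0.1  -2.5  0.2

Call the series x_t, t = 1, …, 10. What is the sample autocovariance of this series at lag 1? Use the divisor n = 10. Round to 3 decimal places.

1.857

Mean x̄ = (1.3 + 6.5 + 2.5 − 0.7 + 0.8 − 1.7 − 0.7 + 0.1 − 2.5 + 0.2)/10 = 0.5800
Σ_{t=1}^{9}(x_t−x̄)(x_{t+1}−x̄) = 18.5696
γ_1 = 18.5696 / 10 = 1.857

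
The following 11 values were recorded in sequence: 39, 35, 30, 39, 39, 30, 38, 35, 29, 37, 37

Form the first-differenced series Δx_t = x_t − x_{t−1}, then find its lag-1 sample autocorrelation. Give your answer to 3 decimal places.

-0.401

First differences Δx: -4, -5, 9, 0, -9, 8, -3, -6, 8, 0
Mean of differences = -0.2000
Numerator Σ(Δx_t−Δx̄)(Δx_{t+1}−Δx̄) = -150.6400
Denominator Σ(Δx_t−Δx̄)² = 375.6000
r_1(Δx) = -150.6400 / 375.6000 = -0.401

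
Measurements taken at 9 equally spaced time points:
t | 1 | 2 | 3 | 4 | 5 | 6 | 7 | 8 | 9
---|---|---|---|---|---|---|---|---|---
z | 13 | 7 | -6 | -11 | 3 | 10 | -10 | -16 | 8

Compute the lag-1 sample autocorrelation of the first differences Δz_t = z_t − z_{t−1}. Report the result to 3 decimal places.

First differences Δz: -6, -13, -5, 14, 7, -20, -6, 24
Mean of differences = -0.6250
Numerator Σ(Δz_t−Δz̄)(Δz_{t+1}−Δz̄) = -7.7656
Denominator Σ(Δz_t−Δz̄)² = 1483.8750
r_1(Δz) = -7.7656 / 1483.8750 = -0.005

-0.005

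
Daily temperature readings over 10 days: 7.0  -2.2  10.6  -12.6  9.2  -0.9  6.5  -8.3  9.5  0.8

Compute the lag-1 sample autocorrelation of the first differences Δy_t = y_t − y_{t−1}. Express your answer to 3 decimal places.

First differences Δy: -9.2, 12.8, -23.2, 21.8, -10.1, 7.4, -14.8, 17.8, -8.7
Mean of differences = -0.6889
Numerator Σ(Δy_t−Δȳ)(Δy_{t+1}−Δȳ) = -1735.6346
Denominator Σ(Δy_t−Δȳ)² = 2026.0289
r_1(Δy) = -1735.6346 / 2026.0289 = -0.857

-0.857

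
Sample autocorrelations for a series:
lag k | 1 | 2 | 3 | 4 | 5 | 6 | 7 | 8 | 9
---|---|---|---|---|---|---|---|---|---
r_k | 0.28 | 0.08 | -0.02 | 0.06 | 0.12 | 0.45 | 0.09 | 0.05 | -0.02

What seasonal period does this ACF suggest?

6

The largest autocorrelation is r_6 = 0.45; the remaining lags stay at or below 0.28. The elevated value at lag 1 (0.28), dropping to 0.08 at lag 2, reflects decaying short-term dependence rather than seasonality.
The dominant spike at lag 6 indicates a seasonal period of 6.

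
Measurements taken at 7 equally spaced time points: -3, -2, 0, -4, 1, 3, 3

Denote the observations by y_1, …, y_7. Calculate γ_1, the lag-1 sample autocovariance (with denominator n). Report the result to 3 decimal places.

Mean ȳ = (-3 − 2 + 0 − 4 + 1 + 3 + 3)/7 = -0.2857
Deviations: -2.7143, -1.7143, 0.2857, -3.7143, 1.2857, 3.2857, 3.2857
Σ_{t=1}^{6}(y_t−ȳ)(y_{t+1}−ȳ) = 13.3469
γ_1 = 13.3469 / 7 = 1.907

1.907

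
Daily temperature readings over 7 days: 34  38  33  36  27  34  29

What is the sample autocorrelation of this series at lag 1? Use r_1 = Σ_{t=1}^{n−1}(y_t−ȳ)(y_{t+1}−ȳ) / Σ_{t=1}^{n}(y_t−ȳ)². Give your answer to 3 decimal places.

Mean ȳ = (34 + 38 + 33 + 36 + 27 + 34 + 29)/7 = 33.0000
Deviations from mean: 1.0000, 5.0000, 0.0000, 3.0000, -6.0000, 1.0000, -4.0000
Σ(y_t−ȳ)(y_{t+1}−ȳ) = (5.0000) + (0.0000) + (0.0000) + (-18.0000) + (-6.0000) + (-4.0000) = -23.0000
Denominator Σ(y_t−ȳ)² = 88.0000
r_1 = -23.0000 / 88.0000 = -0.261

-0.261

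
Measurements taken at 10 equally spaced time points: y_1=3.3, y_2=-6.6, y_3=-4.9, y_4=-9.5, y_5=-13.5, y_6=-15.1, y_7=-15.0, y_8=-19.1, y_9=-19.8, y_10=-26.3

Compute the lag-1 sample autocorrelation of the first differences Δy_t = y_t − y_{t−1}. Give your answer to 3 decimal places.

-0.459

First differences Δy: -9.9, 1.7, -4.6, -4.0, -1.6, 0.1, -4.1, -0.7, -6.5
Mean of differences = -3.2889
Numerator Σ(Δy_t−Δȳ)(Δy_{t+1}−Δȳ) = -47.2301
Denominator Σ(Δy_t−Δȳ)² = 102.8289
r_1(Δy) = -47.2301 / 102.8289 = -0.459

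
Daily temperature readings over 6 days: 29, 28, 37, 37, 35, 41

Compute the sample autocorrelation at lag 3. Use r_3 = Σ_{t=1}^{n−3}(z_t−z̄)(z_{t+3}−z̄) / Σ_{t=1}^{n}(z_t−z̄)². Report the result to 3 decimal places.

Mean z̄ = (29 + 28 + 37 + 37 + 35 + 41)/6 = 34.5000
Deviations from mean: -5.5000, -6.5000, 2.5000, 2.5000, 0.5000, 6.5000
Numerator Σ_{t=1}^{3}(z_t−z̄)(z_{t+3}−z̄) = -0.7500
Denominator Σ(z_t−z̄)² = 127.5000
r_3 = -0.7500 / 127.5000 = -0.006

-0.006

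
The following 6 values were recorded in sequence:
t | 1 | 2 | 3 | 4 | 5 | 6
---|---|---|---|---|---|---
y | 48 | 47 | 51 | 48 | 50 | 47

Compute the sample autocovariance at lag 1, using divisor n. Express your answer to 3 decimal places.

Mean ȳ = (48 + 47 + 51 + 48 + 50 + 47)/6 = 48.5000
Σ_{t=1}^{5}(y_t−ȳ)(y_{t+1}−ȳ) = -7.2500
γ_1 = -7.2500 / 6 = -1.208

-1.208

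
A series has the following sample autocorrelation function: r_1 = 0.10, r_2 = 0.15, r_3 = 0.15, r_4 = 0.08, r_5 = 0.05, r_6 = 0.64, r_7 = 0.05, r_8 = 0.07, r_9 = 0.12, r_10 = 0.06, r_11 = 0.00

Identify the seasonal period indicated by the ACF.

6

The largest autocorrelation is r_6 = 0.64; the remaining lags stay at or below 0.15.
The dominant spike at lag 6 indicates a seasonal period of 6.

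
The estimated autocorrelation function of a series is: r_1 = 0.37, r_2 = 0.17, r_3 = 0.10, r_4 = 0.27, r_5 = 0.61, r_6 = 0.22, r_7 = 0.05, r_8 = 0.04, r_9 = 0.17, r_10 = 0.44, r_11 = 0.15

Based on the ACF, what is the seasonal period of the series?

The largest autocorrelation is r_5 = 0.61, with a weaker echo at lag 10 (0.44); the remaining lags stay at or below 0.37. The elevated value at lag 1 (0.37), dropping to 0.17 at lag 2, reflects decaying short-term dependence rather than seasonality.
The dominant spike at lag 5 indicates a seasonal period of 5.

5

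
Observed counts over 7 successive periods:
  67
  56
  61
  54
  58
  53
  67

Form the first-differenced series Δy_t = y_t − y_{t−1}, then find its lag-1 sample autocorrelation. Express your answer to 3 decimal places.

First differences Δy: -11, 5, -7, 4, -5, 14
Mean of differences = 0.0000
Numerator Σ(Δy_t−Δȳ)(Δy_{t+1}−Δȳ) = -208.0000
Denominator Σ(Δy_t−Δȳ)² = 432.0000
r_1(Δy) = -208.0000 / 432.0000 = -0.481

-0.481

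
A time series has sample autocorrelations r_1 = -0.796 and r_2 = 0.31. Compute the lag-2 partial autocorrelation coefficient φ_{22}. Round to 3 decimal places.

φ_{22} = (r_2 − r_1²) / (1 − r_1²)
r_1² = (-0.796)² = 0.633616
Numerator = 0.31 − 0.6336 = -0.3236; denominator = 1 − 0.6336 = 0.3664
φ_{22} = -0.3236 / 0.3664 = -0.883

-0.883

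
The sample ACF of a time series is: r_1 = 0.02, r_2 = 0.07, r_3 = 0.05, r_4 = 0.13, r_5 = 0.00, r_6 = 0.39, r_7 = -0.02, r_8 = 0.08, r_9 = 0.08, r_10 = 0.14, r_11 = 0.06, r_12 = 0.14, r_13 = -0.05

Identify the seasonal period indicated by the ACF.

The largest autocorrelation is r_6 = 0.39; the remaining lags stay at or below 0.14.
The dominant spike at lag 6 indicates a seasonal period of 6.

6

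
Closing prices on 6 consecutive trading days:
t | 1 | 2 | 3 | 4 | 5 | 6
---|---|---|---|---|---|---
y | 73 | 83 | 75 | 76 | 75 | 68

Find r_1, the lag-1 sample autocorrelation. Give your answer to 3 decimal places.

Mean ȳ = (73 + 83 + 75 + 76 + 75 + 68)/6 = 75.0000
Deviations from mean: -2.0000, 8.0000, 0.0000, 1.0000, 0.0000, -7.0000
Σ(y_t−ȳ)(y_{t+1}−ȳ) = (-16.0000) + (0.0000) + (0.0000) + (0.0000) + (0.0000) = -16.0000
Denominator Σ(y_t−ȳ)² = 118.0000
r_1 = -16.0000 / 118.0000 = -0.136

-0.136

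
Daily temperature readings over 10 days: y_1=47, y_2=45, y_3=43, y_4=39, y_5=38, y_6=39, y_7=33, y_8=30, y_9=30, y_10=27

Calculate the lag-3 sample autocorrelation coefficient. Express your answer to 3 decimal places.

0.120

Mean ȳ = (47 + 45 + 43 + 39 + 38 + 39 + 33 + 30 + 30 + 27)/10 = 37.1000
Numerator Σ_{t=1}^{7}(y_t−ȳ)(y_{t+3}−ȳ) = 50.8700
Denominator Σ(y_t−ȳ)² = 422.9000
r_3 = 50.8700 / 422.9000 = 0.120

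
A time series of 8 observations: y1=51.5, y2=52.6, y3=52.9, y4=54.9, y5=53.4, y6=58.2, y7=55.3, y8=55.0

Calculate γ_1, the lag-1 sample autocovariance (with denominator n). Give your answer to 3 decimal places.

Mean ȳ = (51.5 + 52.6 + 52.9 + 54.9 + 53.4 + 58.2 + 55.3 + 55.0)/8 = 54.2250
Deviations: -2.7250, -1.6250, -1.3250, 0.6750, -0.8250, 3.9750, 1.0750, 0.7750
Σ_{t=1}^{7}(y_t−ȳ)(y_{t+1}−ȳ) = 6.9569
γ_1 = 6.9569 / 8 = 0.870

0.870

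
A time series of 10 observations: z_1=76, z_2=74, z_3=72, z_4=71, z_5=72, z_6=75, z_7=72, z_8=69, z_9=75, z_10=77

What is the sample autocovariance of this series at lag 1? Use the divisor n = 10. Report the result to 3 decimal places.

0.711

Mean z̄ = (76 + 74 + 72 + 71 + 72 + 75 + 72 + 69 + 75 + 77)/10 = 73.3000
Σ_{t=1}^{9}(z_t−z̄)(z_{t+1}−z̄) = 7.1100
γ_1 = 7.1100 / 10 = 0.711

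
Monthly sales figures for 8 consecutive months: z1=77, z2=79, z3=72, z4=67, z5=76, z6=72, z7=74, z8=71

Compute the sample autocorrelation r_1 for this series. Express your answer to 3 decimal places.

Mean z̄ = (77 + 79 + 72 + 67 + 76 + 72 + 74 + 71)/8 = 73.5000
Deviations from mean: 3.5000, 5.5000, -1.5000, -6.5000, 2.5000, -1.5000, 0.5000, -2.5000
Σ(z_t−z̄)(z_{t+1}−z̄) = (19.2500) + (-8.2500) + (9.7500) + (-16.2500) + (-3.7500) + (-0.7500) + (-1.2500) = -1.2500
Denominator Σ(z_t−z̄)² = 102.0000
r_1 = -1.2500 / 102.0000 = -0.012

-0.012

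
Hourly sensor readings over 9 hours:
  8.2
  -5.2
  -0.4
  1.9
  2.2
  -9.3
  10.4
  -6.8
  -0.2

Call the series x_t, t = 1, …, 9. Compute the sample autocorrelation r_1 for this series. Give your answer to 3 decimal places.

Mean x̄ = (8.2 − 5.2 − 0.4 + 1.9 + 2.2 − 9.3 + 10.4 − 6.8 − 0.2)/9 = 0.0889
Numerator Σ_{t=1}^{8}(x_t−x̄)(x_{t+1}−x̄) = -223.0479
Denominator Σ(x_t−x̄)² = 343.7489
r_1 = -223.0479 / 343.7489 = -0.649

-0.649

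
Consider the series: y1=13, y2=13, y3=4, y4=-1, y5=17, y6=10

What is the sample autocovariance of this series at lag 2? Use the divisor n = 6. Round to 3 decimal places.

Mean ȳ = (13 + 13 + 4 − 1 + 17 + 10)/6 = 9.3333
Σ_{t=1}^{4}(y_t−ȳ)(y_{t+2}−ȳ) = -105.2222
γ_2 = -105.2222 / 6 = -17.537

-17.537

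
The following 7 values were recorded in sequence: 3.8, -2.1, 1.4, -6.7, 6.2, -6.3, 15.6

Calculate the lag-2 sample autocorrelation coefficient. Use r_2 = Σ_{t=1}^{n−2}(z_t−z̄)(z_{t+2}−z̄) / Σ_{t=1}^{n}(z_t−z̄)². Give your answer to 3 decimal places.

Mean z̄ = (3.8 − 2.1 + 1.4 − 6.7 + 6.2 − 6.3 + 15.6)/7 = 1.7000
Σ(z_t−z̄)(z_{t+2}−z̄) = (-0.6300) + (31.9200) + (-1.3500) + (67.2000) + (62.5500) = 159.6900
Denominator Σ(z_t−z̄)² = 366.9600
r_2 = 159.6900 / 366.9600 = 0.435

0.435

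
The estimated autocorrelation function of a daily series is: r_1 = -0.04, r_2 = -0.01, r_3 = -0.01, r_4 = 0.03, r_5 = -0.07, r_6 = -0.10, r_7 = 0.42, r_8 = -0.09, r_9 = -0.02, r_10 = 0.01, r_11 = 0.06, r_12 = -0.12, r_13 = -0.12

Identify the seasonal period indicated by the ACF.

7

The largest autocorrelation is r_7 = 0.42; the remaining lags stay at or below 0.06.
The dominant spike at lag 7 indicates a seasonal period of 7.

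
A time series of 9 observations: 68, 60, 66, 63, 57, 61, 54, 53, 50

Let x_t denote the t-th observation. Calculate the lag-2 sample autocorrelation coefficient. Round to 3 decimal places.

Mean x̄ = (68 + 60 + 66 + 63 + 57 + 61 + 54 + 53 + 50)/9 = 59.1111
Σ(x_t−x̄)(x_{t+2}−x̄) = (61.2346) + (3.4568) + (-14.5432) + (7.3457) + (10.7901) + (-11.5432) + (46.5679) = 103.3086
Denominator Σ(x_t−x̄)² = 296.8889
r_2 = 103.3086 / 296.8889 = 0.348

0.348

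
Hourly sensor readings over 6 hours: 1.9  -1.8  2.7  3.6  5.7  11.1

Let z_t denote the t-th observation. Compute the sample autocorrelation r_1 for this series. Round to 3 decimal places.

Mean z̄ = (1.9 − 1.8 + 2.7 + 3.6 + 5.7 + 11.1)/6 = 3.8667
Deviations from mean: -1.9667, -5.6667, -1.1667, -0.2667, 1.8333, 7.2333
Σ(z_t−z̄)(z_{t+1}−z̄) = (11.1444) + (6.6111) + (0.3111) + (-0.4889) + (13.2611) = 30.8389
Denominator Σ(z_t−z̄)² = 93.0933
r_1 = 30.8389 / 93.0933 = 0.331

0.331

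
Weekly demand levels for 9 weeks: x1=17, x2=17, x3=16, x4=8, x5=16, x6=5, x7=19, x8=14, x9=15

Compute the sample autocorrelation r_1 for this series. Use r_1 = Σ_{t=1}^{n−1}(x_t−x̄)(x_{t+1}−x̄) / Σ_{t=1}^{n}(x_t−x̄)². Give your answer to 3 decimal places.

Mean x̄ = (17 + 17 + 16 + 8 + 16 + 5 + 19 + 14 + 15)/9 = 14.1111
Numerator Σ_{t=1}^{8}(x_t−x̄)(x_{t+1}−x̄) = -71.6790
Denominator Σ(x_t−x̄)² = 168.8889
r_1 = -71.6790 / 168.8889 = -0.424

-0.424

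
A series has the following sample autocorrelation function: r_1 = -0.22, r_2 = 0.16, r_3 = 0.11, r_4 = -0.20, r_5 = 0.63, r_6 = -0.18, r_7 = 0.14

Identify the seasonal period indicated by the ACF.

The largest autocorrelation is r_5 = 0.63; the remaining lags stay at or below 0.16.
The dominant spike at lag 5 indicates a seasonal period of 5.

5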